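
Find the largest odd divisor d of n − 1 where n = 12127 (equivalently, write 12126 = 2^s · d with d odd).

Halving: 12126 → 6063; 6063 is odd.
So 12126 = 2^1 · 6063.

6063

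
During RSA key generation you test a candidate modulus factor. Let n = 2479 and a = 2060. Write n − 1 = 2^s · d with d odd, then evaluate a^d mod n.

n − 1 = 2478 = 2^1 · 1239, so s = 1 and d = 1239.
Repeated squaring mod 2479: 2060^1 ≡ 2060, 2060^2 ≡ 2031, 2060^4 ≡ 2384, 2060^8 ≡ 1588, 2060^16 ≡ 601, 2060^32 ≡ 1746, 2060^64 ≡ 1825, 2060^128 ≡ 1328, 2060^256 ≡ 1015, 2060^512 ≡ 1440, 2060^1024 ≡ 1156.
1239 = 1024 + 128 + 64 + 16 + 4 + 2 + 1, so 2060^1239 ≡ 1156·1328·1825·601·2384·2031·2060 ≡ 1248 (mod 2479).

1248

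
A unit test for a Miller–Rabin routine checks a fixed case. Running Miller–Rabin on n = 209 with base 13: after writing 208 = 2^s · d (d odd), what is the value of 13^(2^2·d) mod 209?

n − 1 = 208 = 2^4 · 13, so s = 4 and d = 13.
Repeated squaring mod 209: 13^1 ≡ 13, 13^2 ≡ 169, 13^4 ≡ 137, 13^8 ≡ 168.
13 = 8 + 4 + 1, so 13^13 ≡ 168·137·13 ≡ 129 (mod 209).
x_0 = 129.
x_1 = 129^2 mod 209 = 130.
x_2 = 130^2 mod 209 = 180.

180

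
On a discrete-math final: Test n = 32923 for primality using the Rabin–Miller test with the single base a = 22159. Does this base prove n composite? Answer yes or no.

yes

n − 1 = 32922 = 2^1 · 16461, so s = 1 and d = 16461.
x_0 = 22159^16461 mod 32923 = 24007.
x_0 ∉ {1, 32922} and s = 1, so 22159 is a Miller–Rabin witness and 32923 is composite.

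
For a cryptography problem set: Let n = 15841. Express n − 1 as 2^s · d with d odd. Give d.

495

Halving: 15840 → 7920 → 3960 → 1980 → 990 → 495; 495 is odd.
So 15840 = 2^5 · 495.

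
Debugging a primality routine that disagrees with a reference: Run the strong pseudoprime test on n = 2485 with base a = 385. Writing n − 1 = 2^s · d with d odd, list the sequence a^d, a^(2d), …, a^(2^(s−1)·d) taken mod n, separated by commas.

2380, 1085

n − 1 = 2484 = 2^2 · 621, so s = 2 and d = 621.
x_0 = 385^621 mod 2485 = 2380.
x_1 = 2380^2 mod 2485 = 1085.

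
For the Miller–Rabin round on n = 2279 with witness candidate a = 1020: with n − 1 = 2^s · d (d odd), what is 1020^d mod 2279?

n − 1 = 2278 = 2^1 · 1139, so s = 1 and d = 1139.
1020^1139 mod 2279 = 1944.

1944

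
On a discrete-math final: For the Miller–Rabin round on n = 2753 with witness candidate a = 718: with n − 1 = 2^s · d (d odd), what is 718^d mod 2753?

1367

n − 1 = 2752 = 2^6 · 43, so s = 6 and d = 43.
718^43 mod 2753 = 1367.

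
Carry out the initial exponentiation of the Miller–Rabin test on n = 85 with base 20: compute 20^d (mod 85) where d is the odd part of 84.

n − 1 = 84 = 2^2 · 21, so s = 2 and d = 21.
20^21 mod 85 = 5.

5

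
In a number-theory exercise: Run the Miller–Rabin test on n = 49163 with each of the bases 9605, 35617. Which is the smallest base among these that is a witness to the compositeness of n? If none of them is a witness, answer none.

n − 1 = 49162 = 2^1 · 24581, so s = 1 and d = 24581.
Base 9605: x_0 = 9605^24581 mod 49163 = 15158. x_0 ∉ {1, 49162} and s = 1, so 9605 is a Miller–Rabin witness and 49163 is composite.
Base 35617: x_0 = 35617^24581 mod 49163 = 23292. x_0 ∉ {1, 49162} and s = 1, so 35617 is a Miller–Rabin witness and 49163 is composite.
The smallest witness among the given bases is 9605.

9605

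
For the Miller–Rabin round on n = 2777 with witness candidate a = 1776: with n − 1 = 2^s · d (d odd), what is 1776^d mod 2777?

n − 1 = 2776 = 2^3 · 347, so s = 3 and d = 347.
Repeated squaring mod 2777: 1776^1 ≡ 1776, 1776^2 ≡ 2281, 1776^4 ≡ 1640, 1776^8 ≡ 1464, 1776^16 ≡ 2229, 1776^32 ≡ 388, 1776^64 ≡ 586, 1776^128 ≡ 1825, 1776^256 ≡ 1002.
347 = 256 + 64 + 16 + 8 + 2 + 1, so 1776^347 ≡ 1002·586·2229·1464·2281·1776 ≡ 2776 (mod 2777).

2776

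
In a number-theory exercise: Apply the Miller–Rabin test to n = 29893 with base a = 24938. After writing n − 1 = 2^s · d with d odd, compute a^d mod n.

9395

n − 1 = 29892 = 2^2 · 7473, so s = 2 and d = 7473.
Repeated squaring mod 29893: 24938^1 ≡ 24938, 24938^2 ≡ 9872, 24938^4 ≡ 5204, 24938^8 ≡ 28451, 24938^16 ≡ 16747, 24938^32 ≡ 5883, 24938^64 ≡ 23488, 24938^128 ≡ 10829, 24938^256 ≡ 26895, 24938^512 ≡ 20104, 24938^1024 ≡ 17456, 24938^2048 ≡ 12587, 24938^4096 ≡ 29562.
7473 = 4096 + 2048 + 1024 + 256 + 32 + 16 + 1, so 24938^7473 ≡ 29562·12587·17456·26895·5883·16747·24938 ≡ 9395 (mod 29893).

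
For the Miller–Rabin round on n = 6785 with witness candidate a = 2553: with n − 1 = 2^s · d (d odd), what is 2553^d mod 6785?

2438

n − 1 = 6784 = 2^7 · 53, so s = 7 and d = 53.
2553^53 mod 6785 = 2438.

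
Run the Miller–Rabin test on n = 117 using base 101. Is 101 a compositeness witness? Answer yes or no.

n − 1 = 116 = 2^2 · 29, so s = 2 and d = 29.
x_0 = 101^29 mod 117 = 95.
x_0 is neither 1 nor 116, so continue squaring.
x_1 = 95^2 mod 117 = 16.
Reached i = s−1 = 1 without hitting −1: 101 is a Miller–Rabin witness and 117 is composite.

yes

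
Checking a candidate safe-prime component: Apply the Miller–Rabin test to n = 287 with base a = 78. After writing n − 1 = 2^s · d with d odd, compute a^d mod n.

n − 1 = 286 = 2^1 · 143, so s = 1 and d = 143.
78^143 mod 287 = 141.

141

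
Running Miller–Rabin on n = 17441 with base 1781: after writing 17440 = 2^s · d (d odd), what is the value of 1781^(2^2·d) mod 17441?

n − 1 = 17440 = 2^5 · 545, so s = 5 and d = 545.
x_0 = 1781^545 mod 17441 = 7502.
x_1 = 7502^2 mod 17441 = 15338.
x_2 = 15338^2 mod 17441 = 10036.

10036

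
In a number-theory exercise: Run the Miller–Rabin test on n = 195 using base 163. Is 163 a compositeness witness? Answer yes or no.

yes

n − 1 = 194 = 2^1 · 97, so s = 1 and d = 97.
By repeated squaring, 163^97 ≡ 163 (mod 195).
x_0 = 163^97 mod 195 = 163.
x_0 ∉ {1, 194} and s = 1, so 163 is a Miller–Rabin witness and 195 is composite.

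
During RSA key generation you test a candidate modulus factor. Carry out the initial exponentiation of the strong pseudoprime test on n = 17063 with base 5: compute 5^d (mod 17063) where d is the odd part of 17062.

8948

n − 1 = 17062 = 2^1 · 8531, so s = 1 and d = 8531.
5^8531 mod 17063 = 8948.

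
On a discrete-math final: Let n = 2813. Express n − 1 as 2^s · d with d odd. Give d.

703

Halving: 2812 → 1406 → 703; 703 is odd.
So 2812 = 2^2 · 703.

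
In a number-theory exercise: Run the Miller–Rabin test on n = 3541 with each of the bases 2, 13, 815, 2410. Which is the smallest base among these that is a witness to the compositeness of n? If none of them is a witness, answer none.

n − 1 = 3540 = 2^2 · 885, so s = 2 and d = 885.
Base 2: x_0 = 2^885 mod 3541 = 2689. x_0 is neither 1 nor 3540, so continue squaring. x_1 = 2689^2 mod 3541 = 3540. x_1 ≡ −1, so 2 is not a witness.
Base 13: x_0 = 13^885 mod 3541 = 852. x_0 is neither 1 nor 3540, so continue squaring. x_1 = 852^2 mod 3541 = 3540. x_1 ≡ −1, so 13 is not a witness.
Base 815: x_0 = 815^885 mod 3541 = 1. x_0 = 1, so 815 is not a witness.
Base 2410: x_0 = 2410^885 mod 3541 = 1. x_0 = 1, so 2410 is not a witness.
No listed base is a witness for 3541.

none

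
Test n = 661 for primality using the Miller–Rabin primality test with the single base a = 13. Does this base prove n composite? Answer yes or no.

no

n − 1 = 660 = 2^2 · 165, so s = 2 and d = 165.
By repeated squaring, 13^165 ≡ 555 (mod 661).
x_0 = 13^165 mod 661 = 555.
x_0 is neither 1 nor 660, so continue squaring.
x_1 = 555^2 mod 661 = 660.
x_1 ≡ −1, so 13 is not a witness.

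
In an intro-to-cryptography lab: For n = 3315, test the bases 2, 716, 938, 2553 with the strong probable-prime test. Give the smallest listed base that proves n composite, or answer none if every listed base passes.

2

n − 1 = 3314 = 2^1 · 1657, so s = 1 and d = 1657.
Base 2: x_0 = 2^1657 mod 3315 = 2. x_0 ∉ {1, 3314} and s = 1, so 2 is a Miller–Rabin witness and 3315 is composite.
Base 716: x_0 = 716^1657 mod 3315 = 716. x_0 ∉ {1, 3314} and s = 1, so 716 is a Miller–Rabin witness and 3315 is composite.
Base 938: x_0 = 938^1657 mod 3315 = 3278. x_0 ∉ {1, 3314} and s = 1, so 938 is a Miller–Rabin witness and 3315 is composite.
Base 2553: x_0 = 2553^1657 mod 3315 = 1578. x_0 ∉ {1, 3314} and s = 1, so 2553 is a Miller–Rabin witness and 3315 is composite.
The smallest witness among the given bases is 2.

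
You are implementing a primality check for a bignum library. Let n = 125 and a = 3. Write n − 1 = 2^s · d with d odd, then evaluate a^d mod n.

n − 1 = 124 = 2^2 · 31, so s = 2 and d = 31.
3^31 mod 125 = 72.

72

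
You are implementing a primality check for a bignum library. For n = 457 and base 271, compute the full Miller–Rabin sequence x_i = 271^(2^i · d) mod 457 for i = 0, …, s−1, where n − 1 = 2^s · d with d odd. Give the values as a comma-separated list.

287, 109, 456

n − 1 = 456 = 2^3 · 57, so s = 3 and d = 57.
x_0 = 271^57 mod 457 = 287.
x_1 = 287^2 mod 457 = 109.
x_2 = 109^2 mod 457 = 456.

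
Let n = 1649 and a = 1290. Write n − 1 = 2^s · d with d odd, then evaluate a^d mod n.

1589

n − 1 = 1648 = 2^4 · 103, so s = 4 and d = 103.
Repeated squaring mod 1649: 1290^1 ≡ 1290, 1290^2 ≡ 259, 1290^4 ≡ 1121, 1290^8 ≡ 103, 1290^16 ≡ 715, 1290^32 ≡ 35, 1290^64 ≡ 1225.
103 = 64 + 32 + 4 + 2 + 1, so 1290^103 ≡ 1225·35·1121·259·1290 ≡ 1589 (mod 1649).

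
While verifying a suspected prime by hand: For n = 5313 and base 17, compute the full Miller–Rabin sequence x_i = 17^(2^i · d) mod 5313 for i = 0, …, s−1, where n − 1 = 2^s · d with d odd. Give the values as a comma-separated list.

n − 1 = 5312 = 2^6 · 83, so s = 6 and d = 83.
x_0 = 17^83 mod 5313 = 425.
x_1 = 425^2 mod 5313 = 5296.
x_2 = 5296^2 mod 5313 = 289.
x_3 = 289^2 mod 5313 = 3826.
x_4 = 3826^2 mod 5313 = 961.
x_5 = 961^2 mod 5313 = 4372.

425, 5296, 289, 3826, 961, 4372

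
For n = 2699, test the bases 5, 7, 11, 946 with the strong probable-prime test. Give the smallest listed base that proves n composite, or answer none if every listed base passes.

none

n − 1 = 2698 = 2^1 · 1349, so s = 1 and d = 1349.
Base 5: x_0 = 5^1349 mod 2699 = 1. x_0 = 1, so 5 is not a witness.
Base 7: x_0 = 7^1349 mod 2699 = 2698. x_0 = 2698 ≡ −1, so 7 is not a witness.
Base 11: x_0 = 11^1349 mod 2699 = 2698. x_0 = 2698 ≡ −1, so 11 is not a witness.
Base 946: x_0 = 946^1349 mod 2699 = 1. x_0 = 1, so 946 is not a witness.
No listed base is a witness for 2699.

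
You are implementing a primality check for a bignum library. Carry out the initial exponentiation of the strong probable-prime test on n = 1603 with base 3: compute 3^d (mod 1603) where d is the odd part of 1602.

27

n − 1 = 1602 = 2^1 · 801, so s = 1 and d = 801.
By repeated squaring, 3^801 ≡ 27 (mod 1603).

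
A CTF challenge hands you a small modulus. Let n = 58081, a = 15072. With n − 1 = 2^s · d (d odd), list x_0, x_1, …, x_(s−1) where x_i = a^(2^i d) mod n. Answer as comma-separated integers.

n − 1 = 58080 = 2^5 · 1815, so s = 5 and d = 1815.
x_0 = 15072^1815 mod 58081 = 25140.
x_1 = 25140^2 mod 58081 = 40239.
x_2 = 40239^2 mod 58081 = 53084.
x_3 = 53084^2 mod 58081 = 53260.
x_4 = 53260^2 mod 58081 = 9641.

25140, 40239, 53084, 53260, 9641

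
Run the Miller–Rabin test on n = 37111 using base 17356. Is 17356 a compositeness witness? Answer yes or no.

n − 1 = 37110 = 2^1 · 18555, so s = 1 and d = 18555.
Repeated squaring mod 37111: 17356^1 ≡ 17356, 17356^2 ≡ 749, 17356^4 ≡ 4336, 17356^8 ≡ 22730, 17356^16 ≡ 30669, 17356^32 ≡ 9266, 17356^64 ≡ 21013, 17356^128 ≡ 36602, 17356^256 ≡ 36415, 17356^512 ≡ 1973, 17356^1024 ≡ 33185, 17356^2048 ≡ 12411, 17356^4096 ≡ 22271, 17356^8192 ≡ 8926, 17356^16384 ≡ 33270.
18555 = 16384 + 2048 + 64 + 32 + 16 + 8 + 2 + 1, so 17356^18555 ≡ 33270·12411·21013·9266·30669·22730·749·17356 ≡ 23765 (mod 37111).
x_0 = 17356^18555 mod 37111 = 23765.
x_0 ∉ {1, 37110} and s = 1, so 17356 is a Miller–Rabin witness and 37111 is composite.

yes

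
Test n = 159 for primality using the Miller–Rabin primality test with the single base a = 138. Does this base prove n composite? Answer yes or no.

yes

n − 1 = 158 = 2^1 · 79, so s = 1 and d = 79.
Repeated squaring mod 159: 138^1 ≡ 138, 138^2 ≡ 123, 138^4 ≡ 24, 138^8 ≡ 99, 138^16 ≡ 102, 138^32 ≡ 69, 138^64 ≡ 150.
79 = 64 + 8 + 4 + 2 + 1, so 138^79 ≡ 150·99·24·123·138 ≡ 21 (mod 159).
x_0 = 138^79 mod 159 = 21.
x_0 ∉ {1, 158} and s = 1, so 138 is a Miller–Rabin witness and 159 is composite.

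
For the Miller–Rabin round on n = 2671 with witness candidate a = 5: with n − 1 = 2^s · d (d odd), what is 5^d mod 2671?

1

n − 1 = 2670 = 2^1 · 1335, so s = 1 and d = 1335.
5^1335 mod 2671 = 1.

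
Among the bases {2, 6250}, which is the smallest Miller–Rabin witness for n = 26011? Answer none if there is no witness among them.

2

n − 1 = 26010 = 2^1 · 13005, so s = 1 and d = 13005.
Base 2: x_0 = 2^13005 mod 26011 = 24414. x_0 ∉ {1, 26010} and s = 1, so 2 is a Miller–Rabin witness and 26011 is composite.
Base 6250: x_0 = 6250^13005 mod 26011 = 14838. x_0 ∉ {1, 26010} and s = 1, so 6250 is a Miller–Rabin witness and 26011 is composite.
The smallest witness among the given bases is 2.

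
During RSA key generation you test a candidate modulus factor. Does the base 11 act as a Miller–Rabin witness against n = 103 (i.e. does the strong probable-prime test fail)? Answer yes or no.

n − 1 = 102 = 2^1 · 51, so s = 1 and d = 51.
x_0 = 11^51 mod 103 = 102.
x_0 = 102 ≡ −1, so 11 is not a witness.

no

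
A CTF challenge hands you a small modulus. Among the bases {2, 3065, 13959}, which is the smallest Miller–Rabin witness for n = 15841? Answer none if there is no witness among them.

none

n − 1 = 15840 = 2^5 · 495, so s = 5 and d = 495.
Base 2: x_0 = 2^495 mod 15841 = 1. x_0 = 1, so 2 is not a witness.
Base 3065: x_0 = 3065^495 mod 15841 = 15840. x_0 = 15840 ≡ −1, so 3065 is not a witness.
Base 13959: x_0 = 13959^495 mod 15841 = 1. x_0 = 1, so 13959 is not a witness.
No listed base is a witness for 15841.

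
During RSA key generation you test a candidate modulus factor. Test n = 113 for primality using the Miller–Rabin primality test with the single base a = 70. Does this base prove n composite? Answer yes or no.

n − 1 = 112 = 2^4 · 7, so s = 4 and d = 7.
x_0 = 70^7 mod 113 = 48.
x_0 is neither 1 nor 112, so continue squaring.
x_1 = 48^2 mod 113 = 44.
x_2 = 44^2 mod 113 = 15.
x_3 = 15^2 mod 113 = 112.
x_3 ≡ −1, so 70 is not a witness.

no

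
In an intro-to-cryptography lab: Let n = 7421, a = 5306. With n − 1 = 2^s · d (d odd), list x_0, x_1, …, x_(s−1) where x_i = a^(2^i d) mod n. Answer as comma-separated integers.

n − 1 = 7420 = 2^2 · 1855, so s = 2 and d = 1855.
x_0 = 5306^1855 mod 7421 = 6604.
x_1 = 6604^2 mod 7421 = 7020.

6604, 7020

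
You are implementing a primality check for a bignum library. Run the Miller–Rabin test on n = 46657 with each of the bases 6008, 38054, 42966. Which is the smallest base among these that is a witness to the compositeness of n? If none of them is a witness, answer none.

n − 1 = 46656 = 2^6 · 729, so s = 6 and d = 729.
Base 6008: x_0 = 6008^729 mod 46657 = 36106. x_0 is neither 1 nor 46656, so continue squaring. x_1 = 36106^2 mod 46657 = 46656. x_1 ≡ −1, so 6008 is not a witness.
Base 38054: x_0 = 38054^729 mod 46657 = 15016. x_0 is neither 1 nor 46656, so continue squaring. x_1 = 15016^2 mod 46657 = 33632. x_2 = 33632^2 mod 46657 = 5773. x_3 = 5773^2 mod 46657 = 14431. x_4 = 14431^2 mod 46657 = 23570. x_5 = 23570^2 mod 46657 = 1. x_5 = 1 but x_4 ≠ ±1, a nontrivial square root of 1 — 38054 is a witness and 46657 is composite.
Base 42966: x_0 = 42966^729 mod 46657 = 8178. x_0 is neither 1 nor 46656, so continue squaring. x_1 = 8178^2 mod 46657 = 20203. x_2 = 20203^2 mod 46657 = 5773. x_3 = 5773^2 mod 46657 = 14431. x_4 = 14431^2 mod 46657 = 23570. x_5 = 23570^2 mod 46657 = 1. x_5 = 1 but x_4 ≠ ±1, a nontrivial square root of 1 — 42966 is a witness and 46657 is composite.
The smallest witness among the given bases is 38054.

38054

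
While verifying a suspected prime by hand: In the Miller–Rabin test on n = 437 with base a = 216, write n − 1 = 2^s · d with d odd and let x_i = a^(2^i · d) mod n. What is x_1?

163

n − 1 = 436 = 2^2 · 109, so s = 2 and d = 109.
x_0 = 216^109 mod 437 = 64.
x_1 = 64^2 mod 437 = 163.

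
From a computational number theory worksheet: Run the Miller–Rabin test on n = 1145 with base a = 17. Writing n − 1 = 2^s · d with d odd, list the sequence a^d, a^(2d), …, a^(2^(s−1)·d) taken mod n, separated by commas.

n − 1 = 1144 = 2^3 · 143, so s = 3 and d = 143.
x_0 = 17^143 mod 1145 = 43.
x_1 = 43^2 mod 1145 = 704.
x_2 = 704^2 mod 1145 = 976.

43, 704, 976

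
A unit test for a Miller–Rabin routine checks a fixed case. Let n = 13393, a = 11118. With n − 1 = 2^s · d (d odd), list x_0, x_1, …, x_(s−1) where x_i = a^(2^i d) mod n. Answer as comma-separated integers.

10075, 78, 6084, 10197

n − 1 = 13392 = 2^4 · 837, so s = 4 and d = 837.
x_0 = 11118^837 mod 13393 = 10075.
x_1 = 10075^2 mod 13393 = 78.
x_2 = 78^2 mod 13393 = 6084.
x_3 = 6084^2 mod 13393 = 10197.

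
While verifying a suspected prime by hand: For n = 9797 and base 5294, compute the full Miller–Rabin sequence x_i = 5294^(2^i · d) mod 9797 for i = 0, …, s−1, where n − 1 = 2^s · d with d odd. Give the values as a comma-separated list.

8092, 7113

n − 1 = 9796 = 2^2 · 2449, so s = 2 and d = 2449.
x_0 = 5294^2449 mod 9797 = 8092.
x_1 = 8092^2 mod 9797 = 7113.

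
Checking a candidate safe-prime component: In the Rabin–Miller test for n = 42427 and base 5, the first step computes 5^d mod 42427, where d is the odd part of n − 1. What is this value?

40319

n − 1 = 42426 = 2^1 · 21213, so s = 1 and d = 21213.
5^21213 mod 42427 = 40319.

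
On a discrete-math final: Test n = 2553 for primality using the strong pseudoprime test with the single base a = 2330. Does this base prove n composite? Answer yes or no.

no

n − 1 = 2552 = 2^3 · 319, so s = 3 and d = 319.
Repeated squaring mod 2553: 2330^1 ≡ 2330, 2330^2 ≡ 1222, 2330^4 ≡ 2332, 2330^8 ≡ 334, 2330^16 ≡ 1777, 2330^32 ≡ 2221, 2330^64 ≡ 445, 2330^128 ≡ 1444, 2330^256 ≡ 1888.
319 = 256 + 32 + 16 + 8 + 4 + 2 + 1, so 2330^319 ≡ 1888·2221·1777·334·2332·1222·2330 ≡ 2552 (mod 2553).
x_0 = 2330^319 mod 2553 = 2552.
x_0 = 2552 ≡ −1, so 2330 is not a witness.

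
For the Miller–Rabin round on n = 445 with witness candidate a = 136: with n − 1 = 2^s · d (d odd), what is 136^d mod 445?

131

n − 1 = 444 = 2^2 · 111, so s = 2 and d = 111.
136^111 mod 445 = 131.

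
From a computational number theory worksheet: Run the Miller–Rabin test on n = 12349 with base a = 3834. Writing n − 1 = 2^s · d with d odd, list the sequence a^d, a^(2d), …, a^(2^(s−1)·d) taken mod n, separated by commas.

n − 1 = 12348 = 2^2 · 3087, so s = 2 and d = 3087.
x_0 = 3834^3087 mod 12349 = 9791.
x_1 = 9791^2 mod 12349 = 10743.

9791, 10743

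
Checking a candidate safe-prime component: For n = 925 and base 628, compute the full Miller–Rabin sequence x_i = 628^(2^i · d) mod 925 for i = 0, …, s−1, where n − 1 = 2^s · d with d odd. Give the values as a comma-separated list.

147, 334

n − 1 = 924 = 2^2 · 231, so s = 2 and d = 231.
x_0 = 628^231 mod 925 = 147.
x_1 = 147^2 mod 925 = 334.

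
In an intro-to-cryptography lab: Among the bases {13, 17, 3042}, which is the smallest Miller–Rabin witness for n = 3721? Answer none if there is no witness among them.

n − 1 = 3720 = 2^3 · 465, so s = 3 and d = 465.
Base 13: x_0 = 13^465 mod 3721 = 1770. x_0 is neither 1 nor 3720, so continue squaring. x_1 = 1770^2 mod 3721 = 3539. x_2 = 3539^2 mod 3721 = 3356. Reached i = s−1 = 2 without hitting −1: 13 is a Miller–Rabin witness and 3721 is composite.
Base 17: x_0 = 17^465 mod 3721 = 1109. x_0 is neither 1 nor 3720, so continue squaring. x_1 = 1109^2 mod 3721 = 1951. x_2 = 1951^2 mod 3721 = 3539. Reached i = s−1 = 2 without hitting −1: 17 is a Miller–Rabin witness and 3721 is composite.
Base 3042: x_0 = 3042^465 mod 3721 = 782. x_0 is neither 1 nor 3720, so continue squaring. x_1 = 782^2 mod 3721 = 1280. x_2 = 1280^2 mod 3721 = 1160. Reached i = s−1 = 2 without hitting −1: 3042 is a Miller–Rabin witness and 3721 is composite.
The smallest witness among the given bases is 13.

13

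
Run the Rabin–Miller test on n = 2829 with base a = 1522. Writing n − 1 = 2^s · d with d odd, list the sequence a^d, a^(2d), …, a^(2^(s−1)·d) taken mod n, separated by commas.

n − 1 = 2828 = 2^2 · 707, so s = 2 and d = 707.
x_0 = 1522^707 mod 2829 = 1168.
x_1 = 1168^2 mod 2829 = 646.

1168, 646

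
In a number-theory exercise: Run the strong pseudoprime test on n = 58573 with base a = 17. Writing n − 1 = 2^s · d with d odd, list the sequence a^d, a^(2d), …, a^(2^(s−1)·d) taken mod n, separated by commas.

58572, 1

n − 1 = 58572 = 2^2 · 14643, so s = 2 and d = 14643.
x_0 = 17^14643 mod 58573 = 58572.
x_1 = 58572^2 mod 58573 = 1.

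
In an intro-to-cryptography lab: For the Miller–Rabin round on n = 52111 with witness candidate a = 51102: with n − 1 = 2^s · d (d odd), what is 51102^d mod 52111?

n − 1 = 52110 = 2^1 · 26055, so s = 1 and d = 26055.
51102^26055 mod 52111 = 22879.

22879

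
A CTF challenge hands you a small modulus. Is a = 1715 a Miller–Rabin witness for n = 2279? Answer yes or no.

yes

n − 1 = 2278 = 2^1 · 1139, so s = 1 and d = 1139.
x_0 = 1715^1139 mod 2279 = 616.
x_0 ∉ {1, 2278} and s = 1, so 1715 is a Miller–Rabin witness and 2279 is composite.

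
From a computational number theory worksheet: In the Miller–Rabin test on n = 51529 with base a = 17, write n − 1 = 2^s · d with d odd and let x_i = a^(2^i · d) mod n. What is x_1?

25879

n − 1 = 51528 = 2^3 · 6441, so s = 3 and d = 6441.
x_0 = 17^6441 mod 51529 = 38589.
x_1 = 38589^2 mod 51529 = 25879.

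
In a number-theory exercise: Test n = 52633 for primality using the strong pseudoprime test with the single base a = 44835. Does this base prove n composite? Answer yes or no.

n − 1 = 52632 = 2^3 · 6579, so s = 3 and d = 6579.
x_0 = 44835^6579 mod 52633 = 44394.
x_0 is neither 1 nor 52632, so continue squaring.
x_1 = 44394^2 mod 52633 = 37184.
x_2 = 37184^2 mod 52633 = 33579.
Reached i = s−1 = 2 without hitting −1: 44835 is a Miller–Rabin witness and 52633 is composite.

yes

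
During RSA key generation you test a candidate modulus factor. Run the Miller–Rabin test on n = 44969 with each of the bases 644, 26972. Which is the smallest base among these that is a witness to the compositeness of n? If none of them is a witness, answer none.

644

n − 1 = 44968 = 2^3 · 5621, so s = 3 and d = 5621.
Base 644: x_0 = 644^5621 mod 44969 = 22480. x_0 is neither 1 nor 44968, so continue squaring. x_1 = 22480^2 mod 44969 = 33747. x_2 = 33747^2 mod 44969 = 20084. Reached i = s−1 = 2 without hitting −1: 644 is a Miller–Rabin witness and 44969 is composite.
Base 26972: x_0 = 26972^5621 mod 44969 = 3317. x_0 is neither 1 nor 44968, so continue squaring. x_1 = 3317^2 mod 44969 = 30053. x_2 = 30053^2 mod 44969 = 25413. Reached i = s−1 = 2 without hitting −1: 26972 is a Miller–Rabin witness and 44969 is composite.
The smallest witness among the given bases is 644.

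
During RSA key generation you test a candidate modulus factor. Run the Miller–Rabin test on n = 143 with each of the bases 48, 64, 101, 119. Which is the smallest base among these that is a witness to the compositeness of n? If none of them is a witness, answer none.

48

n − 1 = 142 = 2^1 · 71, so s = 1 and d = 71.
Base 48: x_0 = 48^71 mod 143 = 81. x_0 ∉ {1, 142} and s = 1, so 48 is a Miller–Rabin witness and 143 is composite.
Base 64: x_0 = 64^71 mod 143 = 64. x_0 ∉ {1, 142} and s = 1, so 64 is a Miller–Rabin witness and 143 is composite.
Base 101: x_0 = 101^71 mod 143 = 134. x_0 ∉ {1, 142} and s = 1, so 101 is a Miller–Rabin witness and 143 is composite.
Base 119: x_0 = 119^71 mod 143 = 20. x_0 ∉ {1, 142} and s = 1, so 119 is a Miller–Rabin witness and 143 is composite.
The smallest witness among the given bases is 48.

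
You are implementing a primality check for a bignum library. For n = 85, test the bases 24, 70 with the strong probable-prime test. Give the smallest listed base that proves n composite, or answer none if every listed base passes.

n − 1 = 84 = 2^2 · 21, so s = 2 and d = 21.
Base 24: x_0 = 24^21 mod 85 = 79. x_0 is neither 1 nor 84, so continue squaring. x_1 = 79^2 mod 85 = 36. Reached i = s−1 = 1 without hitting −1: 24 is a Miller–Rabin witness and 85 is composite.
Base 70: x_0 = 70^21 mod 85 = 15. x_0 is neither 1 nor 84, so continue squaring. x_1 = 15^2 mod 85 = 55. Reached i = s−1 = 1 without hitting −1: 70 is a Miller–Rabin witness and 85 is composite.
The smallest witness among the given bases is 24.

24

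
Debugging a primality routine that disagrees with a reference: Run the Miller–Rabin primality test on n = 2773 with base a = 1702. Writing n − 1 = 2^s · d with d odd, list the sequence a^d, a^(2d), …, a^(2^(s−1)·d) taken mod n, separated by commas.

n − 1 = 2772 = 2^2 · 693, so s = 2 and d = 693.
x_0 = 1702^693 mod 2773 = 2551.
x_1 = 2551^2 mod 2773 = 2143.

2551, 2143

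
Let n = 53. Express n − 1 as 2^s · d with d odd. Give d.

13

Halving: 52 → 26 → 13; 13 is odd.
So 52 = 2^2 · 13.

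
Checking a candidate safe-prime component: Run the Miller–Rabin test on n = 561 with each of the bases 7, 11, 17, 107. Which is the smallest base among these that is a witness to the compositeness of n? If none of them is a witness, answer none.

n − 1 = 560 = 2^4 · 35, so s = 4 and d = 35.
Base 7: x_0 = 7^35 mod 561 = 241. x_0 is neither 1 nor 560, so continue squaring. x_1 = 241^2 mod 561 = 298. x_2 = 298^2 mod 561 = 166. x_3 = 166^2 mod 561 = 67. Reached i = s−1 = 3 without hitting −1: 7 is a Miller–Rabin witness and 561 is composite.
Base 11: x_0 = 11^35 mod 561 = 209. x_0 is neither 1 nor 560, so continue squaring. x_1 = 209^2 mod 561 = 484. x_2 = 484^2 mod 561 = 319. x_3 = 319^2 mod 561 = 220. Reached i = s−1 = 3 without hitting −1: 11 is a Miller–Rabin witness and 561 is composite.
Base 17: x_0 = 17^35 mod 561 = 527. x_0 is neither 1 nor 560, so continue squaring. x_1 = 527^2 mod 561 = 34. x_2 = 34^2 mod 561 = 34. x_3 = 34^2 mod 561 = 34. Reached i = s−1 = 3 without hitting −1: 17 is a Miller–Rabin witness and 561 is composite.
Base 107: x_0 = 107^35 mod 561 = 329. x_0 is neither 1 nor 560, so continue squaring. x_1 = 329^2 mod 561 = 529. x_2 = 529^2 mod 561 = 463. x_3 = 463^2 mod 561 = 67. Reached i = s−1 = 3 without hitting −1: 107 is a Miller–Rabin witness and 561 is composite.
The smallest witness among the given bases is 7.

7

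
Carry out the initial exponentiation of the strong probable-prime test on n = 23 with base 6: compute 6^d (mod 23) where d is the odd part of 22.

1

n − 1 = 22 = 2^1 · 11, so s = 1 and d = 11.
By repeated squaring, 6^11 ≡ 1 (mod 23).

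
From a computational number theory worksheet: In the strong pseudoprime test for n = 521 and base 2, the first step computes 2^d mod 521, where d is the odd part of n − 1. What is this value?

286

n − 1 = 520 = 2^3 · 65, so s = 3 and d = 65.
2^65 mod 521 = 286.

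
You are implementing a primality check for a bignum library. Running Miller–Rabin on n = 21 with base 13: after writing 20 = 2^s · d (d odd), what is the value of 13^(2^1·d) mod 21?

n − 1 = 20 = 2^2 · 5, so s = 2 and d = 5.
x_0 = 13^5 mod 21 = 13.
x_1 = 13^2 mod 21 = 1.

1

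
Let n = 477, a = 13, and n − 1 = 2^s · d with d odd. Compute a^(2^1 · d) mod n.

n − 1 = 476 = 2^2 · 119, so s = 2 and d = 119.
x_0 = 13^119 mod 477 = 169.
x_1 = 169^2 mod 477 = 418.

418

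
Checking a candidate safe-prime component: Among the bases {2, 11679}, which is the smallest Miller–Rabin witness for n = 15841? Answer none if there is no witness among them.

none

n − 1 = 15840 = 2^5 · 495, so s = 5 and d = 495.
Base 2: x_0 = 2^495 mod 15841 = 1. x_0 = 1, so 2 is not a witness.
Base 11679: x_0 = 11679^495 mod 15841 = 15840. x_0 = 15840 ≡ −1, so 11679 is not a witness.
No listed base is a witness for 15841.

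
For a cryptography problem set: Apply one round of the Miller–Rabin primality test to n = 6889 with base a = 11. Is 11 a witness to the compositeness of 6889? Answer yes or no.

n − 1 = 6888 = 2^3 · 861, so s = 3 and d = 861.
x_0 = 11^861 mod 6889 = 5562.
x_0 is neither 1 nor 6888, so continue squaring.
x_1 = 5562^2 mod 6889 = 4234.
x_2 = 4234^2 mod 6889 = 1578.
Reached i = s−1 = 2 without hitting −1: 11 is a Miller–Rabin witness and 6889 is composite.

yes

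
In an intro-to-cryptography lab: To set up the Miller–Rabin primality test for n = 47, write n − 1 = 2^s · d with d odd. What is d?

Halving: 46 → 23; 23 is odd.
So 46 = 2^1 · 23.

23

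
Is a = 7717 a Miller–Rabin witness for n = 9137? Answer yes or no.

no

n − 1 = 9136 = 2^4 · 571, so s = 4 and d = 571.
x_0 = 7717^571 mod 9137 = 720.
x_0 is neither 1 nor 9136, so continue squaring.
x_1 = 720^2 mod 9137 = 6728.
x_2 = 6728^2 mod 9137 = 1286.
x_3 = 1286^2 mod 9137 = 9136.
x_3 ≡ −1, so 7717 is not a witness.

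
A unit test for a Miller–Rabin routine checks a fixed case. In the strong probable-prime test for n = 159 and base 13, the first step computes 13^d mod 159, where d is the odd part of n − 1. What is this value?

n − 1 = 158 = 2^1 · 79, so s = 1 and d = 79.
Repeated squaring mod 159: 13^1 ≡ 13, 13^2 ≡ 10, 13^4 ≡ 100, 13^8 ≡ 142, 13^16 ≡ 130, 13^32 ≡ 46, 13^64 ≡ 49.
79 = 64 + 8 + 4 + 2 + 1, so 13^79 ≡ 49·142·100·10·13 ≡ 13 (mod 159).

13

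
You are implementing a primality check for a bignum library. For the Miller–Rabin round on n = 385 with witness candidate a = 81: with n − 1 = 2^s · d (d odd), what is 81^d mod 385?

141

n − 1 = 384 = 2^7 · 3, so s = 7 and d = 3.
81^3 mod 385 = 141.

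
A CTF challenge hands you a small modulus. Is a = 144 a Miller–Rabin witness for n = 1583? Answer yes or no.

n − 1 = 1582 = 2^1 · 791, so s = 1 and d = 791.
x_0 = 144^791 mod 1583 = 1.
x_0 = 1, so 144 is not a witness.

no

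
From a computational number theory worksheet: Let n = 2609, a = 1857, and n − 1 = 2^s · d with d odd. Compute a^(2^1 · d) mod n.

2608

n − 1 = 2608 = 2^4 · 163, so s = 4 and d = 163.
x_0 = 1857^163 mod 2609 = 389.
x_1 = 389^2 mod 2609 = 2608.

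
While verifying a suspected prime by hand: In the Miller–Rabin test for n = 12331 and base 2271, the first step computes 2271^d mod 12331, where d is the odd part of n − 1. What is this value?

4863

n − 1 = 12330 = 2^1 · 6165, so s = 1 and d = 6165.
2271^6165 mod 12331 = 4863.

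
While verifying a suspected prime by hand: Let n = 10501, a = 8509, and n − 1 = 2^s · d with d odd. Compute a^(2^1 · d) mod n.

1

n − 1 = 10500 = 2^2 · 2625, so s = 2 and d = 2625.
x_0 = 8509^2625 mod 10501 = 1.
x_1 = 1^2 mod 10501 = 1.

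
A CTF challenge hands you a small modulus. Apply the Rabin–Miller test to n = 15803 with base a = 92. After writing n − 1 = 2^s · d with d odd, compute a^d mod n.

n − 1 = 15802 = 2^1 · 7901, so s = 1 and d = 7901.
92^7901 mod 15803 = 15802.

15802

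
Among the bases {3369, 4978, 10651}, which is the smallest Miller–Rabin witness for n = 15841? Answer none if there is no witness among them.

n − 1 = 15840 = 2^5 · 495, so s = 5 and d = 495.
Base 3369: x_0 = 3369^495 mod 15841 = 8989. x_0 is neither 1 nor 15840, so continue squaring. x_1 = 8989^2 mod 15841 = 13021. x_2 = 13021^2 mod 15841 = 218. x_3 = 218^2 mod 15841 = 1. x_3 = 1 but x_2 ≠ ±1, a nontrivial square root of 1 — 3369 is a witness and 15841 is composite.
Base 4978: x_0 = 4978^495 mod 15841 = 5643. x_0 is neither 1 nor 15840, so continue squaring. x_1 = 5643^2 mod 15841 = 3039. x_2 = 3039^2 mod 15841 = 218. x_3 = 218^2 mod 15841 = 1. x_3 = 1 but x_2 ≠ ±1, a nontrivial square root of 1 — 4978 is a witness and 15841 is composite.
Base 10651: x_0 = 10651^495 mod 15841 = 10417. x_0 is neither 1 nor 15840, so continue squaring. x_1 = 10417^2 mod 15841 = 3039. x_2 = 3039^2 mod 15841 = 218. x_3 = 218^2 mod 15841 = 1. x_3 = 1 but x_2 ≠ ±1, a nontrivial square root of 1 — 10651 is a witness and 15841 is composite.
The smallest witness among the given bases is 3369.

3369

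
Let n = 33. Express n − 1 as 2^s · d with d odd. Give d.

1

Halving: 32 → 16 → 8 → 4 → 2 → 1; 1 is odd.
So 32 = 2^5 · 1.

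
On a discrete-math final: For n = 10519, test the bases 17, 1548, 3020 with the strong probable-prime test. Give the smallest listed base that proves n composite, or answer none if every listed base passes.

17

n − 1 = 10518 = 2^1 · 5259, so s = 1 and d = 5259.
Base 17: x_0 = 17^5259 mod 10519 = 5719. x_0 ∉ {1, 10518} and s = 1, so 17 is a Miller–Rabin witness and 10519 is composite.
Base 1548: x_0 = 1548^5259 mod 10519 = 7093. x_0 ∉ {1, 10518} and s = 1, so 1548 is a Miller–Rabin witness and 10519 is composite.
Base 3020: x_0 = 3020^5259 mod 10519 = 4628. x_0 ∉ {1, 10518} and s = 1, so 3020 is a Miller–Rabin witness and 10519 is composite.
The smallest witness among the given bases is 17.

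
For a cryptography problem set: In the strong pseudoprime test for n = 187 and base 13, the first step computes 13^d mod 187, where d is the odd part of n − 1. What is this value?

n − 1 = 186 = 2^1 · 93, so s = 1 and d = 93.
Repeated squaring mod 187: 13^1 ≡ 13, 13^2 ≡ 169, 13^4 ≡ 137, 13^8 ≡ 69, 13^16 ≡ 86, 13^32 ≡ 103, 13^64 ≡ 137.
93 = 64 + 16 + 8 + 4 + 1, so 13^93 ≡ 137·86·69·137·13 ≡ 30 (mod 187).

30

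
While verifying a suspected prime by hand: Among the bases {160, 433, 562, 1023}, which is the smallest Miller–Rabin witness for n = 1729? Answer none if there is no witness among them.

n − 1 = 1728 = 2^6 · 27, so s = 6 and d = 27.
Base 160: x_0 = 160^27 mod 1729 = 1728. x_0 = 1728 ≡ −1, so 160 is not a witness.
Base 433: x_0 = 433^27 mod 1729 = 1728. x_0 = 1728 ≡ −1, so 433 is not a witness.
Base 562: x_0 = 562^27 mod 1729 = 1. x_0 = 1, so 562 is not a witness.
Base 1023: x_0 = 1023^27 mod 1729 = 1. x_0 = 1, so 1023 is not a witness.
No listed base is a witness for 1729.

none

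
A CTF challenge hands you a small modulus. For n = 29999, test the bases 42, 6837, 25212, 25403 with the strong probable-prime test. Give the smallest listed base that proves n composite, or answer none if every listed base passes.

n − 1 = 29998 = 2^1 · 14999, so s = 1 and d = 14999.
Base 42: x_0 = 42^14999 mod 29999 = 23920. x_0 ∉ {1, 29998} and s = 1, so 42 is a Miller–Rabin witness and 29999 is composite.
Base 6837: x_0 = 6837^14999 mod 29999 = 14518. x_0 ∉ {1, 29998} and s = 1, so 6837 is a Miller–Rabin witness and 29999 is composite.
Base 25212: x_0 = 25212^14999 mod 29999 = 10411. x_0 ∉ {1, 29998} and s = 1, so 25212 is a Miller–Rabin witness and 29999 is composite.
Base 25403: x_0 = 25403^14999 mod 29999 = 10602. x_0 ∉ {1, 29998} and s = 1, so 25403 is a Miller–Rabin witness and 29999 is composite.
The smallest witness among the given bases is 42.

42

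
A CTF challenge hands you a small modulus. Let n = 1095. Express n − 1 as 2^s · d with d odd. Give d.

547

Halving: 1094 → 547; 547 is odd.
So 1094 = 2^1 · 547.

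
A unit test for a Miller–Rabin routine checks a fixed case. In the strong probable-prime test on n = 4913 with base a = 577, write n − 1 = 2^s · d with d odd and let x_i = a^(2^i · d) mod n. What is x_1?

3758

n − 1 = 4912 = 2^4 · 307, so s = 4 and d = 307.
Repeated squaring mod 4913: 577^1 ≡ 577, 577^2 ≡ 3758, 577^4 ≡ 2602, 577^8 ≡ 290, 577^16 ≡ 579, 577^32 ≡ 1157, 577^64 ≡ 2313, 577^128 ≡ 4625, 577^256 ≡ 4336.
307 = 256 + 32 + 16 + 2 + 1, so 577^307 ≡ 4336·1157·579·3758·577 ≡ 577 (mod 4913).
x_0 = 577.
x_1 = 577^2 mod 4913 = 3758.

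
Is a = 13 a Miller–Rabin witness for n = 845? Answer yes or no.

n − 1 = 844 = 2^2 · 211, so s = 2 and d = 211.
Repeated squaring mod 845: 13^1 ≡ 13, 13^2 ≡ 169, 13^4 ≡ 676, 13^8 ≡ 676, 13^16 ≡ 676, 13^32 ≡ 676, 13^64 ≡ 676, 13^128 ≡ 676.
211 = 128 + 64 + 16 + 2 + 1, so 13^211 ≡ 676·676·676·169·13 ≡ 507 (mod 845).
x_0 = 13^211 mod 845 = 507.
x_0 is neither 1 nor 844, so continue squaring.
x_1 = 507^2 mod 845 = 169.
Reached i = s−1 = 1 without hitting −1: 13 is a Miller–Rabin witness and 845 is composite.

yes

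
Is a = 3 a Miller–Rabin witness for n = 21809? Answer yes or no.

n − 1 = 21808 = 2^4 · 1363, so s = 4 and d = 1363.
x_0 = 3^1363 mod 21809 = 16239.
x_0 is neither 1 nor 21808, so continue squaring.
x_1 = 16239^2 mod 21809 = 12502.
x_2 = 12502^2 mod 21809 = 16710.
x_3 = 16710^2 mod 21809 = 3473.
Reached i = s−1 = 3 without hitting −1: 3 is a Miller–Rabin witness and 21809 is composite.

yes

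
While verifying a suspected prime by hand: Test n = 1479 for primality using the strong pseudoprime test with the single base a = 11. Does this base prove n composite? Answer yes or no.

n − 1 = 1478 = 2^1 · 739, so s = 1 and d = 739.
x_0 = 11^739 mod 1479 = 1025.
x_0 ∉ {1, 1478} and s = 1, so 11 is a Miller–Rabin witness and 1479 is composite.

yes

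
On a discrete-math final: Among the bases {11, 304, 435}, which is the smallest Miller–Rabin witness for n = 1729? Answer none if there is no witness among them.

n − 1 = 1728 = 2^6 · 27, so s = 6 and d = 27.
Base 11: x_0 = 11^27 mod 1729 = 1331. x_0 is neither 1 nor 1728, so continue squaring. x_1 = 1331^2 mod 1729 = 1065. x_2 = 1065^2 mod 1729 = 1. x_2 = 1 but x_1 ≠ ±1, a nontrivial square root of 1 — 11 is a witness and 1729 is composite.
Base 304: x_0 = 304^27 mod 1729 = 1672. x_0 is neither 1 nor 1728, so continue squaring. x_1 = 1672^2 mod 1729 = 1520. x_2 = 1520^2 mod 1729 = 456. x_3 = 456^2 mod 1729 = 456. x_4 = 456^2 mod 1729 = 456. x_5 = 456^2 mod 1729 = 456. Reached i = s−1 = 5 without hitting −1: 304 is a Miller–Rabin witness and 1729 is composite.
Base 435: x_0 = 435^27 mod 1729 = 1464. x_0 is neither 1 nor 1728, so continue squaring. x_1 = 1464^2 mod 1729 = 1065. x_2 = 1065^2 mod 1729 = 1. x_2 = 1 but x_1 ≠ ±1, a nontrivial square root of 1 — 435 is a witness and 1729 is composite.
The smallest witness among the given bases is 11.

11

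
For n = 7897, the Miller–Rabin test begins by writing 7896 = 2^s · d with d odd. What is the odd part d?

Halving: 7896 → 3948 → 1974 → 987; 987 is odd.
So 7896 = 2^3 · 987.

987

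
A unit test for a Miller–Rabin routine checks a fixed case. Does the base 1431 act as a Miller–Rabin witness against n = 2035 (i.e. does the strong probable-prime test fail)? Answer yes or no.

n − 1 = 2034 = 2^1 · 1017, so s = 1 and d = 1017.
x_0 = 1431^1017 mod 2035 = 221.
x_0 ∉ {1, 2034} and s = 1, so 1431 is a Miller–Rabin witness and 2035 is composite.

yes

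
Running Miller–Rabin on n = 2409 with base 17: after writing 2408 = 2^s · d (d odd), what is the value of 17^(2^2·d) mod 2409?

1615

n − 1 = 2408 = 2^3 · 301, so s = 3 and d = 301.
Repeated squaring mod 2409: 17^1 ≡ 17, 17^2 ≡ 289, 17^4 ≡ 1615, 17^8 ≡ 1687, 17^16 ≡ 940, 17^32 ≡ 1906, 17^64 ≡ 64, 17^128 ≡ 1687, 17^256 ≡ 940.
301 = 256 + 32 + 8 + 4 + 1, so 17^301 ≡ 940·1906·1687·1615·17 ≡ 1370 (mod 2409).
x_0 = 1370.
x_1 = 1370^2 mod 2409 = 289.
x_2 = 289^2 mod 2409 = 1615.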